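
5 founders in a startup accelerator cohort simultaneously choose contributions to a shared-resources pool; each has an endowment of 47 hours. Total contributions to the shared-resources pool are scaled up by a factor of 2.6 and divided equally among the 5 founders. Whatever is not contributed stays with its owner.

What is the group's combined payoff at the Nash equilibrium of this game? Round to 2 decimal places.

Each contributed unit returns 2.6/5 = 0.5200 to its contributor — below 1 — so contributing 0 is dominant for every player. At the Nash equilibrium everyone keeps their 47, and the group total is 5 × 47 = 235.

235.00 hours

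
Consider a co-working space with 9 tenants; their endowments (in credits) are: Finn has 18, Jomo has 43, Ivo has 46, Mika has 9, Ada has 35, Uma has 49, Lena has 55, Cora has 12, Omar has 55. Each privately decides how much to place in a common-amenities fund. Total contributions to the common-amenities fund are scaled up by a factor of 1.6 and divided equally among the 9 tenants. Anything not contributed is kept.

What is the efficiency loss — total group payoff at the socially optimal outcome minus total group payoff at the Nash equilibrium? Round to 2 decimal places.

193.20 credits

The private return per contributed unit is 1.6/9 = 0.1778 < 1 for every player regardless of endowment, so the Nash equilibrium is zero contribution and the group total is Σ E_j = 18 + 43 + 46 + 9 + 35 + 49 + 55 + 12 + 55 = 322.
Each contributed unit returns 1.600 to the group, so the social optimum is full contribution by everyone: group total = 1.600 × 322 = 515.20.
Efficiency loss = (1.600 − 1) × 322 = 193.20.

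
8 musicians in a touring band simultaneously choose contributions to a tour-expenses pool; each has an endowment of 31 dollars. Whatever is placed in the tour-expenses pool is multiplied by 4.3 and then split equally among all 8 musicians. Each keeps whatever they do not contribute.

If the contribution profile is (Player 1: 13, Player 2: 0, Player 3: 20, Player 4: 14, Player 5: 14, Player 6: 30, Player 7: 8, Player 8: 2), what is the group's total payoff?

581.30 dollars

Total contributed: 13 + 0 + 20 + 14 + 14 + 30 + 8 + 2 = 101; total kept: 8 × 31 − 101 = 147.
The tour-expenses pool pays out 4.3 × 101 = 434.30 in aggregate.
Group total = 147 + 434.30 = 581.30.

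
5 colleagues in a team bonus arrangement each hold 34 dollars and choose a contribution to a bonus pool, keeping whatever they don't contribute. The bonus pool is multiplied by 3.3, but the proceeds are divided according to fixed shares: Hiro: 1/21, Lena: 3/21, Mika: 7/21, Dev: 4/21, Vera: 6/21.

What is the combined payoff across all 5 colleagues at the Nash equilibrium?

A player with share s gets back 3.3·s per unit contributed, so full contribution is dominant for anyone with s > 1/3.3 = 0.3030 and zero contribution is dominant for anyone below.
Only Mika (7/21) clears that bar, contributing 34; the remaining 4 contribute 0. Total contributed: 34.
The bonus pool pays out 3.3 × 34 = 112.20 in total (split across the unequal shares, but the aggregate is all that matters for the group sum).
The 4 free-riders keep 34 each, adding 136. Group total = 136 + 112.20 = 248.20.

248.20 dollars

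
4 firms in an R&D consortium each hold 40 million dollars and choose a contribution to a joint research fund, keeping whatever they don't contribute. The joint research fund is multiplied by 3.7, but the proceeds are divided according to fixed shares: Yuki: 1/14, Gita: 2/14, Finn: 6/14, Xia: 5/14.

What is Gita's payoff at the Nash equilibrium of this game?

Each unit j contributes comes back to j as 3.7 × (j's share), so j prefers to contribute only if that share exceeds 1/3.7 = 0.2703; otherwise keeping the unit dominates.
The shares above 0.2703 belong to Finn and Xia, contributing 40 each; the remaining 2 contribute 0. Total contributed: 80.
Gita keeps 40 and receives 3.7 × 80 × 2/14 = 42.29 from the joint research fund, for a payoff of 82.29.

82.29 million dollars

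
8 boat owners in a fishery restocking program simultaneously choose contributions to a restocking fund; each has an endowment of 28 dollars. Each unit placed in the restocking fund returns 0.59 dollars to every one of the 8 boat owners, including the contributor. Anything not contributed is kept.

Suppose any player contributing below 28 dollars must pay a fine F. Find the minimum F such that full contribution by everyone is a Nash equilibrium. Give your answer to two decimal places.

11.48 dollars

Given the others contribute fully, the best deviation is to contribute 0 (any partial contribution still incurs the fine and gives up units whose private return 0.59 is below 1).
Deviating from 28 to 0 saves 28 dollars but forfeits the deviator's share of the drop in the restocking fund: 0.59 × 28 = 16.52.
So the deviation gain is 28 − 16.52 = 11.48, and the fine must be at least 11.48 dollars to wipe it out.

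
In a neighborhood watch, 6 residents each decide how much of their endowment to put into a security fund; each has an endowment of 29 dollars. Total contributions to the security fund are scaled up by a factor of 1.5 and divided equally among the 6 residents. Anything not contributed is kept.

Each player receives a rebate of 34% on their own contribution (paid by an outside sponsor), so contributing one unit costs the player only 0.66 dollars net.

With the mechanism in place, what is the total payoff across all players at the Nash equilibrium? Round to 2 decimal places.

174.00 dollars

With the mechanism, a contributed unit returns (1.5/6) / 0.66 = 0.3788 per unit of net cost — still below 1 — so contributing 0 remains dominant for every player.
At the Nash equilibrium no one contributes; group total payoff = 6 × 29 = 174.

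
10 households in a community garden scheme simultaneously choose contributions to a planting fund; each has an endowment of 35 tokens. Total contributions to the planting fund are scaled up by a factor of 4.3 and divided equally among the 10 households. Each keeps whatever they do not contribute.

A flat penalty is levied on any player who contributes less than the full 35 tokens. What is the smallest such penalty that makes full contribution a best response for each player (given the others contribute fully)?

Given the others contribute fully, the best deviation is to contribute 0 (any partial contribution still incurs the fine and gives up units whose private return 0.4300 is below 1).
Deviating from 35 to 0 saves 35 tokens but forfeits the deviator's share of the drop in the planting fund: 4.3/10 × 35 = 15.05.
So the deviation gain is 35 − 15.05 = 19.95, and the fine must be at least 19.95 tokens to wipe it out.

19.95 tokens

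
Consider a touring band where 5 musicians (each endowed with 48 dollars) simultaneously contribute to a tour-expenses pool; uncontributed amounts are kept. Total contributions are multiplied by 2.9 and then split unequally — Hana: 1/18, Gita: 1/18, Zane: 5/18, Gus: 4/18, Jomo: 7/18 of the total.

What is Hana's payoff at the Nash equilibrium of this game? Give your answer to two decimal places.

A player with share s gets back 2.9·s per unit contributed, so full contribution is dominant for anyone with s > 1/2.9 = 0.3448 and zero contribution is dominant for anyone below.
Only Jomo (7/18) clears that bar, contributing 48; the remaining 4 contribute 0. Total contributed: 48.
Hana keeps 48 and receives 2.9 × 48 × 1/18 = 7.73 from the tour-expenses pool, for a payoff of 55.73.

55.73 dollars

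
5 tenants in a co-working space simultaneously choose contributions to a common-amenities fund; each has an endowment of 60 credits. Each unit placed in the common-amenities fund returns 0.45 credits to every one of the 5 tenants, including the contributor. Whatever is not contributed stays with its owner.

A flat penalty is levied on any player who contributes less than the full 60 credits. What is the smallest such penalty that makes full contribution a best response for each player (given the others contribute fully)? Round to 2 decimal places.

Given the others contribute fully, the best deviation is to contribute 0 (any partial contribution still incurs the fine and gives up units whose private return 0.45 is below 1).
Deviating from 60 to 0 saves 60 credits but forfeits the deviator's share of the drop in the common-amenities fund: 0.45 × 60 = 27.00.
So the deviation gain is 60 − 27.00 = 33.00, and the fine must be at least 33.00 credits to wipe it out.

33.00 credits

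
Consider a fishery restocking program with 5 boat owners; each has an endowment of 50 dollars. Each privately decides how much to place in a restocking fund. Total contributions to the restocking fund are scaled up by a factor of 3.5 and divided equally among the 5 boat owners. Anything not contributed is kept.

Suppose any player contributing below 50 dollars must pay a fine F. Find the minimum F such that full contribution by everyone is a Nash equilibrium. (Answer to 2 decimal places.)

Given the others contribute fully, the best deviation is to contribute 0 (any partial contribution still incurs the fine and gives up units whose private return 0.7000 is below 1).
Deviating from 50 to 0 saves 50 dollars but forfeits the deviator's share of the drop in the restocking fund: 3.5/5 × 50 = 35.00.
So the deviation gain is 50 − 35.00 = 15.00, and the fine must be at least 15.00 dollars to wipe it out.

15.00 dollars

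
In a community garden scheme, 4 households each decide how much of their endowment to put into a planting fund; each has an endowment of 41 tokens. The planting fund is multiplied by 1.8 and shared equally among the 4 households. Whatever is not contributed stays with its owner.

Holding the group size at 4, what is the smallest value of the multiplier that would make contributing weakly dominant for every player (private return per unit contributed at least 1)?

4

A contributed unit returns (multiplier)/4 to its contributor.
This reaches 1 exactly when the multiplier is 4.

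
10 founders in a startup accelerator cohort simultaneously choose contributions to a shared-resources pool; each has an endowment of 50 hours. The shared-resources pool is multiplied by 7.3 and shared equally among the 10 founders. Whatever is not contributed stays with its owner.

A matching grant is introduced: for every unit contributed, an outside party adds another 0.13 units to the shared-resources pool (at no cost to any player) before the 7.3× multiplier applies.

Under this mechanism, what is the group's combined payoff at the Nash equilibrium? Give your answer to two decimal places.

500.00 hours

With the mechanism, a contributed unit returns 7.3 × 1.13 / 10 = 0.8249 per unit of net cost — still below 1 — so contributing 0 remains dominant for every player.
Everyone keeps their endowment and the group total is 10 × 50 = 500.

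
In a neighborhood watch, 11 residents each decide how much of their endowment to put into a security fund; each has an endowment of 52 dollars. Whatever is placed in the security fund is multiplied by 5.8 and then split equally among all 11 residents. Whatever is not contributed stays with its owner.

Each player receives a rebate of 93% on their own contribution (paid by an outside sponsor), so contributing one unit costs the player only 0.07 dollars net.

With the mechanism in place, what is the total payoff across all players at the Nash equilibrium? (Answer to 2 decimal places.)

3849.56 dollars

Under the mechanism each unit contributed yields (5.8/11) / 0.07 = 7.5325 back to its contributor per unit of net cost, which exceeds 1, making full contribution the dominant choice for everyone.
At the Nash equilibrium everyone contributes 52. Group total payoff = 11 × (52 × 0.93 + 5.8 × 52) = 3849.56.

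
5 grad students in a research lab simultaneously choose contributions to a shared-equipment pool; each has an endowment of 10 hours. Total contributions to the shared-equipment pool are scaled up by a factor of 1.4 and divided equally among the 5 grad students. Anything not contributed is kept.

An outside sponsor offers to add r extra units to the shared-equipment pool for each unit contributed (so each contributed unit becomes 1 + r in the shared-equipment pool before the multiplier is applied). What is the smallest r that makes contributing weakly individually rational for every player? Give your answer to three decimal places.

2.571

With matching at rate r, one contributed unit becomes (1 + r) in the shared-equipment pool and returns 1.4 × (1 + r) / 5 to the contributor.
Setting this equal to 1: 1 + r = 5/1.4 = 3.5714.
So the minimum matching rate is r = 3.5714 − 1 = 2.571.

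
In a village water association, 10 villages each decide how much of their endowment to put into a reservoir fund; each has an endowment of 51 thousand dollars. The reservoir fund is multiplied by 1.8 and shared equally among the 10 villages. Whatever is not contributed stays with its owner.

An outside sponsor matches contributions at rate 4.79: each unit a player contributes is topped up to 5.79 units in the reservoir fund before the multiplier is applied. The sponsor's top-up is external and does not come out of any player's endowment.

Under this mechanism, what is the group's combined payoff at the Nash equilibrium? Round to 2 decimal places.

5315.22 thousand dollars

The effective private return per unit is now 1.8 × 5.79 / 10 = 1.0422 > 1, so every player's dominant strategy flips to full contribution.
At the Nash equilibrium everyone contributes 51. Group total payoff = 1.8 × 5.79 × 510 = 5315.22.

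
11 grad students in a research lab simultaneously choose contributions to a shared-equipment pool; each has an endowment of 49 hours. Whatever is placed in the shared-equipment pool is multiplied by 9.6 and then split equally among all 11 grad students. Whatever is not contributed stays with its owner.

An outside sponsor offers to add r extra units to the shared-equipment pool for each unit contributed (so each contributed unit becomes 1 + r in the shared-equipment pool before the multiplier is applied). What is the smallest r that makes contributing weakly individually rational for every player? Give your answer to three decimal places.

With matching at rate r, one contributed unit becomes (1 + r) in the shared-equipment pool and returns 9.6 × (1 + r) / 11 to the contributor.
Setting this equal to 1: 1 + r = 11/9.6 = 1.1458.
So the minimum matching rate is r = 1.1458 − 1 = 0.146.

0.146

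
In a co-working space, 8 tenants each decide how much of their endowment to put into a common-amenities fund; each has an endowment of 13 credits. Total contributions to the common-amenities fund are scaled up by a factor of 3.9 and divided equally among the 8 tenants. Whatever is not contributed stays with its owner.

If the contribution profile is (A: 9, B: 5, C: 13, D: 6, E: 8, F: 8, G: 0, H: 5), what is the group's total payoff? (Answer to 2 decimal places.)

Total contributed: 9 + 5 + 13 + 6 + 8 + 8 + 0 + 5 = 54; total kept: 8 × 13 − 54 = 50.
The common-amenities fund pays out 3.9 × 54 = 210.60 in aggregate.
Group total = 50 + 210.60 = 260.60.

260.60 credits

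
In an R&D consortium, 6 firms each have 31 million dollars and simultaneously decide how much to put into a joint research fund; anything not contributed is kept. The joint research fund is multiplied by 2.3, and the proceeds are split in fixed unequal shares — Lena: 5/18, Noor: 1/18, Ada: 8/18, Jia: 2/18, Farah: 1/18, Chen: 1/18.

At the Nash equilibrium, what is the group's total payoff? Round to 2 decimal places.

Player j's private return per contributed unit is 2.3 × (j's share). Contributing is weakly dominant for j when that share is at least 1/2.3 = 0.4348, and contributing 0 is dominant otherwise.
Only Ada (8/18) clears that bar, contributing 31; the remaining 5 contribute 0. Total contributed: 31.
The joint research fund pays out 2.3 × 31 = 71.30 in total (split across the unequal shares, but the aggregate is all that matters for the group sum).
The 5 free-riders keep 31 each, adding 155. Group total = 155 + 71.30 = 226.30.

226.30 million dollars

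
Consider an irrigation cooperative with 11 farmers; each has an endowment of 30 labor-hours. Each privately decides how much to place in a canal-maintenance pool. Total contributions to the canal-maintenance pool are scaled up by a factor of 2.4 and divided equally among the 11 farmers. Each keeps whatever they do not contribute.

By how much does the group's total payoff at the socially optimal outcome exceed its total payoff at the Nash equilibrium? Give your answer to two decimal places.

Each contributed unit returns 2.4/11 = 0.2182 to its contributor — below 1 — so contributing 0 is dominant for every player. At the Nash equilibrium everyone keeps their 30, and the group total is 11 × 30 = 330.
Each contributed unit returns 2.400 to the group as a whole (0.2182 to each of 11 players), which exceeds 1, so the social optimum is full contribution: group total = 2.400 × 330 = 792.00.
Efficiency loss = 792.00 − 330 = 462.00.

462.00 labor-hours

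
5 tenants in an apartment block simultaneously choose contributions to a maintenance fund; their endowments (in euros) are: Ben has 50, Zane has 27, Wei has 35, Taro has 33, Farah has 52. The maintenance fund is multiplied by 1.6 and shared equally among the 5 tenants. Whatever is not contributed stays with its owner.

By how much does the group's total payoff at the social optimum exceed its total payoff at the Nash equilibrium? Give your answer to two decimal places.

118.20 euros

The private return per contributed unit is 1.6/5 = 0.3200 < 1 for every player regardless of endowment, so the Nash equilibrium is zero contribution and the group total is Σ E_j = 50 + 27 + 35 + 33 + 52 = 197.
Each contributed unit returns 1.600 to the group, so the social optimum is full contribution by everyone: group total = 1.600 × 197 = 315.20.
Efficiency loss = (1.600 − 1) × 197 = 118.20.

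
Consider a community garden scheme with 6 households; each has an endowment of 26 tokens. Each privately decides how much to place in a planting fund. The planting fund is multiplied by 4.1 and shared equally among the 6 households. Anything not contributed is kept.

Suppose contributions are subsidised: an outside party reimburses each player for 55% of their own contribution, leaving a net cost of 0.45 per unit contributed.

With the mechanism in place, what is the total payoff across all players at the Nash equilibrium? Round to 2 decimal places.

725.40 tokens

The effective private return per unit is now (4.1/6) / 0.45 = 1.5185 > 1, so every player's dominant strategy flips to full contribution.
At the Nash equilibrium everyone contributes 26. Group total payoff = 6 × (26 × 0.55 + 4.1 × 26) = 725.40.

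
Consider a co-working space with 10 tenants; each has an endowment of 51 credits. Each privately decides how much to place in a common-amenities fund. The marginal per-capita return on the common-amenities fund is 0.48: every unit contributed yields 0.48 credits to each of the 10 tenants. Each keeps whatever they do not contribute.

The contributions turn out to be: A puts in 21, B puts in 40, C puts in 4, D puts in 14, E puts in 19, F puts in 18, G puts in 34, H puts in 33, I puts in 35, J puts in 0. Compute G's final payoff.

121.64 credits

Total contributed: 21 + 40 + 4 + 14 + 19 + 18 + 34 + 33 + 35 + 0 = 218.
Each receives 0.48 × 218 = 104.64 from the common-amenities fund.
G keeps 51 − 34 = 17, so G's payoff is 17 + 104.64 = 121.64.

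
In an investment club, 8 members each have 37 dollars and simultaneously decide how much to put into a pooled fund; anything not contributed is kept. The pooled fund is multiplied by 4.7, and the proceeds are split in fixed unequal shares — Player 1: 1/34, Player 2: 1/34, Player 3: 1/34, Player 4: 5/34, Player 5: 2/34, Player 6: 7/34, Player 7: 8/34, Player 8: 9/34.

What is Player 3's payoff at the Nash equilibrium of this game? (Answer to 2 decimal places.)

47.23 dollars

For player j, contributing a unit is worthwhile iff 4.7 × (j's share) ≥ 1, i.e. iff j's share is at least 0.2128.
Player 7 and Player 8 are above the threshold, contributing 37 each; the remaining 6 contribute 0. Total contributed: 74.
Player 3 keeps 37 and receives 4.7 × 74 × 1/34 = 10.23 from the pooled fund, for a payoff of 47.23.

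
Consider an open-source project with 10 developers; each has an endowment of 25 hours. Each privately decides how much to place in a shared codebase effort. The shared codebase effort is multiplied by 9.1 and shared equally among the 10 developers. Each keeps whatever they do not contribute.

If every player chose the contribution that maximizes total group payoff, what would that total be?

2275.00 hours

Each contributed unit returns 9.100 to the group as a whole (0.9100 to each of 10 players), which exceeds 1, so the social optimum is full contribution: group total = 9.100 × 250 = 2275.00.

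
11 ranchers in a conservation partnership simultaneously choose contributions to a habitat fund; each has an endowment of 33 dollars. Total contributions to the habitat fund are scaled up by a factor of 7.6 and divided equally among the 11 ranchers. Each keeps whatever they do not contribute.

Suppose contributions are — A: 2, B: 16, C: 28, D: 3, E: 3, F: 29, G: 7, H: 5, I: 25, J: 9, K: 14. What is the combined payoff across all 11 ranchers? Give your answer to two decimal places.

Total contributed: 2 + 16 + 28 + 3 + 3 + 29 + 7 + 5 + 25 + 9 + 14 = 141; total kept: 11 × 33 − 141 = 222.
The habitat fund pays out 7.6 × 141 = 1071.60 in aggregate.
Group total = 222 + 1071.60 = 1293.60.

1293.60 dollars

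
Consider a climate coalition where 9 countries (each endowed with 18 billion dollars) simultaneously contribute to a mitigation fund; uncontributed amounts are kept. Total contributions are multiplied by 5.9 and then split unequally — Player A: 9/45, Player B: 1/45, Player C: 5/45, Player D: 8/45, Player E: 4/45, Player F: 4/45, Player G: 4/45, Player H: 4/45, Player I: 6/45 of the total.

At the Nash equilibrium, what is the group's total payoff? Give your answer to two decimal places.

338.40 billion dollars

A player with share s gets back 5.9·s per unit contributed, so full contribution is dominant for anyone with s > 1/5.9 = 0.1695 and zero contribution is dominant for anyone below.
Player A and Player D are above the threshold, contributing 18 each; the remaining 7 contribute 0. Total contributed: 36.
The mitigation fund pays out 5.9 × 36 = 212.40 in total (split across the unequal shares, but the aggregate is all that matters for the group sum).
The 7 free-riders keep 18 each, adding 126. Group total = 126 + 212.40 = 338.40.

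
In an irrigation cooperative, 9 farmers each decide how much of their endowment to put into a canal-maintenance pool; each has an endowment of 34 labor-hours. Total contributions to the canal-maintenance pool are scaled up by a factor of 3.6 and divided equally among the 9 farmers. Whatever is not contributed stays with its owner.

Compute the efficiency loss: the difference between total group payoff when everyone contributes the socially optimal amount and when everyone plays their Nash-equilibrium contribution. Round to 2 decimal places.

795.60 labor-hours

Each contributed unit returns 3.6/9 = 0.4000 to its contributor — below 1 — so contributing 0 is dominant for every player. At the Nash equilibrium everyone keeps their 34, and the group total is 9 × 34 = 306.
Each contributed unit returns 3.600 to the group as a whole (0.4000 to each of 9 players), which exceeds 1, so the social optimum is full contribution: group total = 3.600 × 306 = 1101.60.
Efficiency loss = 1101.60 − 306 = 795.60.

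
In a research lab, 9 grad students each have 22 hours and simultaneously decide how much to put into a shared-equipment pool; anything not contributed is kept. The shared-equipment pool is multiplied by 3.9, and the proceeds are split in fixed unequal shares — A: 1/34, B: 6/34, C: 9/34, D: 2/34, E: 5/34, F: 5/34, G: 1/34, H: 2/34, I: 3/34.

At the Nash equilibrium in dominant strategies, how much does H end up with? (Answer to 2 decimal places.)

27.05 hours

Each unit j contributes comes back to j as 3.9 × (j's share), so j prefers to contribute only if that share exceeds 1/3.9 = 0.2564; otherwise keeping the unit dominates.
The only share above 0.2564 is C's 9/34, contributing 22; the remaining 8 contribute 0. Total contributed: 22.
H keeps 22 and receives 3.9 × 22 × 2/34 = 5.05 from the shared-equipment pool, for a payoff of 27.05.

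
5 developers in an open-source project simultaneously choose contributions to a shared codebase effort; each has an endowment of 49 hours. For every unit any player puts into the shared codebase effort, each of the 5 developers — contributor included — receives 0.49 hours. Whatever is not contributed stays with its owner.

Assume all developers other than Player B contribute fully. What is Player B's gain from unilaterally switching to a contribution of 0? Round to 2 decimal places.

Switching from a contribution of 49 to 0 lets Player B keep an extra 49 hours, but lowers the shared codebase effort by 49, which costs Player B their own share of that drop: 0.49 × 49 = 24.01.
Net gain = 49 − 24.01 = 24.99. The private return per contributed unit (0.49) is below 1, so free-riding is indeed the best response regardless of what the others do.

24.99 hours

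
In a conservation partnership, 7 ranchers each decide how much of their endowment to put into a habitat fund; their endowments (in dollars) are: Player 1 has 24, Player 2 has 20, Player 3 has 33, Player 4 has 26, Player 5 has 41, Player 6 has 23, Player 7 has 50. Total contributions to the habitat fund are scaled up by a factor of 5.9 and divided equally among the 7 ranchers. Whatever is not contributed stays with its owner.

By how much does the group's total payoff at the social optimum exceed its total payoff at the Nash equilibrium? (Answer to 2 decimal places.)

1063.30 dollars

The private return per contributed unit is 5.9/7 = 0.8429 < 1 for every player regardless of endowment, so the Nash equilibrium is zero contribution and the group total is Σ E_j = 24 + 20 + 33 + 26 + 41 + 23 + 50 = 217.
Each contributed unit returns 5.900 to the group, so the social optimum is full contribution by everyone: group total = 5.900 × 217 = 1280.30.
Efficiency loss = (5.900 − 1) × 217 = 1063.30.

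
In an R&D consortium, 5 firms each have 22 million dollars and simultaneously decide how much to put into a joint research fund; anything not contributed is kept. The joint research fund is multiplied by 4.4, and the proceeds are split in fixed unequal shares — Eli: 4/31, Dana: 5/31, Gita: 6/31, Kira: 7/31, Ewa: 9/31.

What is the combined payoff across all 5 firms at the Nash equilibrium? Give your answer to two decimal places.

184.80 million dollars

Each unit j contributes comes back to j as 4.4 × (j's share), so j prefers to contribute only if that share exceeds 1/4.4 = 0.2273; otherwise keeping the unit dominates.
Only Ewa (9/31) clears that bar, contributing 22; the remaining 4 contribute 0. Total contributed: 22.
The joint research fund pays out 4.4 × 22 = 96.80 in total (split across the unequal shares, but the aggregate is all that matters for the group sum).
The 4 free-riders keep 22 each, adding 88. Group total = 88 + 96.80 = 184.80.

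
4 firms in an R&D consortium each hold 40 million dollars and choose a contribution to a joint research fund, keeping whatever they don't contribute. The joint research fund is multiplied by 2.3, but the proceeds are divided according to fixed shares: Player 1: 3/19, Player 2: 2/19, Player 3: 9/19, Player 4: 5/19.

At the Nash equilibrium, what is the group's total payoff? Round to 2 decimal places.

For player j, contributing a unit is worthwhile iff 2.3 × (j's share) ≥ 1, i.e. iff j's share is at least 0.4348.
The only share above 0.4348 is Player 3's 9/19, contributing 40; the remaining 3 contribute 0. Total contributed: 40.
The joint research fund pays out 2.3 × 40 = 92.00 in total (split across the unequal shares, but the aggregate is all that matters for the group sum).
The 3 free-riders keep 40 each, adding 120. Group total = 120 + 92.00 = 212.00.

212.00 million dollars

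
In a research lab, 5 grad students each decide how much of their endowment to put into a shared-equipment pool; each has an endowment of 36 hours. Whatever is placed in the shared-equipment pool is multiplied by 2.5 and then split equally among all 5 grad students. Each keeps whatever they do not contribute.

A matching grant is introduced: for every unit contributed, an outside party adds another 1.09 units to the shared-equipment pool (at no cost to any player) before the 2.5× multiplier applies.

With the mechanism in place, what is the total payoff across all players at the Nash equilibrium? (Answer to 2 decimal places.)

The effective private return per unit is now 2.5 × 2.09 / 5 = 1.0450 > 1, so every player's dominant strategy flips to full contribution.
So the Nash equilibrium is full contribution by all 5; the group earns 2.5 × 2.09 × 180 = 940.50.

940.50 hours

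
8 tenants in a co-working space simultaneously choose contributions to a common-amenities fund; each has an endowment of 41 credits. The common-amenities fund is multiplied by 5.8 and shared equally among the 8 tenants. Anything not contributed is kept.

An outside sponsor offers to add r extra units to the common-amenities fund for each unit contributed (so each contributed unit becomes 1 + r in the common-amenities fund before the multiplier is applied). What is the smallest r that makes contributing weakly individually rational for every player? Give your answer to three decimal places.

With matching at rate r, one contributed unit becomes (1 + r) in the common-amenities fund and returns 5.8 × (1 + r) / 8 to the contributor.
Setting this equal to 1: 1 + r = 8/5.8 = 1.3793.
So the minimum matching rate is r = 1.3793 − 1 = 0.379.

0.379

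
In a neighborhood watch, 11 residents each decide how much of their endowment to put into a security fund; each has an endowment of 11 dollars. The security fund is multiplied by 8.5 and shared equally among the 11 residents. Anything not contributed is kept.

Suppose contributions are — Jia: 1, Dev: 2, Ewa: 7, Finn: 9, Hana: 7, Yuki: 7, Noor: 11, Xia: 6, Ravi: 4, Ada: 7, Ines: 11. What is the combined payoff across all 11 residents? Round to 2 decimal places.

661.00 dollars

Total contributed: 1 + 2 + 7 + 9 + 7 + 7 + 11 + 6 + 4 + 7 + 11 = 72; total kept: 11 × 11 − 72 = 49.
The security fund pays out 8.5 × 72 = 612.00 in aggregate.
Group total = 49 + 612.00 = 661.00.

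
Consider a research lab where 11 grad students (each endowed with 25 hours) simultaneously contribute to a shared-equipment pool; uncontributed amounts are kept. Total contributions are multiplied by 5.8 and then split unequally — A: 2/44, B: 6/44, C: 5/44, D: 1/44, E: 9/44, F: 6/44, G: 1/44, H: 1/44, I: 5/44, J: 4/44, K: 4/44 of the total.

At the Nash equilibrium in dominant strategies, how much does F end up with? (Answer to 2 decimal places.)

44.77 hours

A player with share s gets back 5.8·s per unit contributed, so full contribution is dominant for anyone with s > 1/5.8 = 0.1724 and zero contribution is dominant for anyone below.
The only share above 0.1724 is E's 9/44, contributing 25; the remaining 10 contribute 0. Total contributed: 25.
F keeps 25 and receives 5.8 × 25 × 6/44 = 19.77 from the shared-equipment pool, for a payoff of 44.77.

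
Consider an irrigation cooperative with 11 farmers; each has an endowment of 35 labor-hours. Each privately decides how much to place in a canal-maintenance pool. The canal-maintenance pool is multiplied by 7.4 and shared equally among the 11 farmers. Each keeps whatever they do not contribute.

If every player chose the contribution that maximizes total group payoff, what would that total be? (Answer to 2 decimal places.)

Each contributed unit returns 7.400 to the group as a whole (0.6727 to each of 11 players), which exceeds 1, so the social optimum is full contribution: group total = 7.400 × 385 = 2849.00.

2849.00 labor-hours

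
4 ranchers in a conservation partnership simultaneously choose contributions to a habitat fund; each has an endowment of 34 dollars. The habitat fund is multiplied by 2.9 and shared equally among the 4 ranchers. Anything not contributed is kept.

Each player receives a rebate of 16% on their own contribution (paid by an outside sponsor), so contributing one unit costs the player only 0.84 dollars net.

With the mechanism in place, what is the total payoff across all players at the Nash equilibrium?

136.00 dollars

The effective private return is (2.9/4) / 0.84 = 0.8631, which is still under 1, so the mechanism doesn't change anyone's dominant strategy: zero contribution.
At the Nash equilibrium no one contributes; group total payoff = 4 × 34 = 136.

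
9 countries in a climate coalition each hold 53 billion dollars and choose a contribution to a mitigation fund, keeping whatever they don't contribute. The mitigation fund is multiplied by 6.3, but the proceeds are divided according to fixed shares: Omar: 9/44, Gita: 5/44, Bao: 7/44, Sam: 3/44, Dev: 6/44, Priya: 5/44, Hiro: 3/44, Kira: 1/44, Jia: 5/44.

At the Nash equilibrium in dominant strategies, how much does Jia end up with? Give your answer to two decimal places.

Player j's private return per contributed unit is 6.3 × (j's share). Contributing is weakly dominant for j when that share is at least 1/6.3 = 0.1587, and contributing 0 is dominant otherwise.
Omar and Bao clear that bar, contributing 53 each; the remaining 7 contribute 0. Total contributed: 106.
Jia keeps 53 and receives 6.3 × 106 × 5/44 = 75.89 from the mitigation fund, for a payoff of 128.89.

128.89 billion dollars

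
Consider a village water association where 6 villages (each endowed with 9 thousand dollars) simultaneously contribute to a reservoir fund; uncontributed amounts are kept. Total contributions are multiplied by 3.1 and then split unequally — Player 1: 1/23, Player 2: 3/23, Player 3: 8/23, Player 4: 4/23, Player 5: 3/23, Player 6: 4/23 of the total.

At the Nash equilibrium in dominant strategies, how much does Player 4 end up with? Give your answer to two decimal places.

13.85 thousand dollars

A player with share s gets back 3.1·s per unit contributed, so full contribution is dominant for anyone with s > 1/3.1 = 0.3226 and zero contribution is dominant for anyone below.
The only share above 0.3226 is Player 3's 8/23, contributing 9; the remaining 5 contribute 0. Total contributed: 9.
Player 4 keeps 9 and receives 3.1 × 9 × 4/23 = 4.85 from the reservoir fund, for a payoff of 13.85.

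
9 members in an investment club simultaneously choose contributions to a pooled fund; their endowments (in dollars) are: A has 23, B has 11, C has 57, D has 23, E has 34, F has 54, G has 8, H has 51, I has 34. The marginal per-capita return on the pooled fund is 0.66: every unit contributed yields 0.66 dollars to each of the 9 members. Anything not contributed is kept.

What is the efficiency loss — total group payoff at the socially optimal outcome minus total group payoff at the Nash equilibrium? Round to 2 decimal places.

1457.30 dollars

The private return per contributed unit is 0.66 < 1 for everyone, so the Nash equilibrium is zero contribution and the group total is Σ E_j = 23 + 11 + 57 + 23 + 34 + 54 + 8 + 51 + 34 = 295.
Each contributed unit returns 5.940 to the group, so the social optimum is full contribution by everyone: group total = 5.940 × 295 = 1752.30.
Efficiency loss = (5.940 − 1) × 295 = 1457.30.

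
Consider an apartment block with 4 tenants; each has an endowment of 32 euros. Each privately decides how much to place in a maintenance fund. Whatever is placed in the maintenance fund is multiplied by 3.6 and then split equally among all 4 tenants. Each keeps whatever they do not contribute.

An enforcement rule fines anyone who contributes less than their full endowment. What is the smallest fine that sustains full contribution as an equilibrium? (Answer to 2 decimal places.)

3.20 euros

Given the others contribute fully, the best deviation is to contribute 0 (any partial contribution still incurs the fine and gives up units whose private return 0.9000 is below 1).
Deviating from 32 to 0 saves 32 euros but forfeits the deviator's share of the drop in the maintenance fund: 3.6/4 × 32 = 28.80.
So the deviation gain is 32 − 28.80 = 3.20, and the fine must be at least 3.20 euros to wipe it out.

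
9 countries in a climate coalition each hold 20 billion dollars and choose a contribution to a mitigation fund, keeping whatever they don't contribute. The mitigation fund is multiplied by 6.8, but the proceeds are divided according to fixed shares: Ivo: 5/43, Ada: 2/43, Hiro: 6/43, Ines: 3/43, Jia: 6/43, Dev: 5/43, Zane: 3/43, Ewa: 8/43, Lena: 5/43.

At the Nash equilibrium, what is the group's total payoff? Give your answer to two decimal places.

296.00 billion dollars

Player j's private return per contributed unit is 6.8 × (j's share). Contributing is weakly dominant for j when that share is at least 1/6.8 = 0.1471, and contributing 0 is dominant otherwise.
The only share above 0.1471 is Ewa's 8/43, contributing 20; the remaining 8 contribute 0. Total contributed: 20.
The mitigation fund pays out 6.8 × 20 = 136.00 in total (split across the unequal shares, but the aggregate is all that matters for the group sum).
The 8 free-riders keep 20 each, adding 160. Group total = 160 + 136.00 = 296.00.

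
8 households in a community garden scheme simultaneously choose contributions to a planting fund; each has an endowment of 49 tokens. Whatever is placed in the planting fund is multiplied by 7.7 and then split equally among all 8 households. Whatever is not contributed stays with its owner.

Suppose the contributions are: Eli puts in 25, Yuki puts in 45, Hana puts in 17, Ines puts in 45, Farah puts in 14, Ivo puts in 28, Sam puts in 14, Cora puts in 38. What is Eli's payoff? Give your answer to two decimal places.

Total contributed: 25 + 45 + 17 + 45 + 14 + 28 + 14 + 38 = 226.
Each receives 7.7 × 226 / 8 = 217.53 from the planting fund.
Eli keeps 49 − 25 = 24, so Eli's payoff is 24 + 217.53 = 241.53.

241.53 tokens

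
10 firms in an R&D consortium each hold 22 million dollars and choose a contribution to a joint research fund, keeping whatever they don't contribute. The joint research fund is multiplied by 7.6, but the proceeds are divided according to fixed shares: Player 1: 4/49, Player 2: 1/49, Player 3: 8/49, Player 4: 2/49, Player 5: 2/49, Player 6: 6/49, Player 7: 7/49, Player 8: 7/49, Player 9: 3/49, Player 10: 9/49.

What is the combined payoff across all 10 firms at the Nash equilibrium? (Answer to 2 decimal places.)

A player with share s gets back 7.6·s per unit contributed, so full contribution is dominant for anyone with s > 1/7.6 = 0.1316 and zero contribution is dominant for anyone below.
The shares above 0.1316 belong to Player 3, Player 7, Player 8 and Player 10, contributing 22 each; the remaining 6 contribute 0. Total contributed: 88.
The joint research fund pays out 7.6 × 88 = 668.80 in total (split across the unequal shares, but the aggregate is all that matters for the group sum).
The 6 free-riders keep 22 each, adding 132. Group total = 132 + 668.80 = 800.80.

800.80 million dollars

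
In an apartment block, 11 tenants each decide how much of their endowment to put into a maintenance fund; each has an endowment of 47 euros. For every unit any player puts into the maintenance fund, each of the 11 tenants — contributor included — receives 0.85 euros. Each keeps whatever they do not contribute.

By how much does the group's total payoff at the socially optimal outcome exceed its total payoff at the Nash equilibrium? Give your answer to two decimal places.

The private return per contributed unit is 0.85 < 1, so contributing 0 is dominant for every player. At the Nash equilibrium everyone keeps their 47, and the group total is 11 × 47 = 517.
Each contributed unit returns 9.350 to the group as a whole (0.85 to each of 11 players), which exceeds 1, so the social optimum is full contribution: group total = 9.350 × 517 = 4833.95.
Efficiency loss = 4833.95 − 517 = 4316.95.

4316.95 euros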